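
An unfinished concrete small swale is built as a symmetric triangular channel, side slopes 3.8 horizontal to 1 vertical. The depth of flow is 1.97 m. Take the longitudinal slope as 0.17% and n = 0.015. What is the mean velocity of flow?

For a triangular section with side slope z = 3.8: A = zy² = 3.8×1.97² = 14.75 m²; P = 2y√(1+z²) = 2×1.97×3.929 = 15.48 m.
Hydraulic radius R = A/P = 14.75/15.48 = 0.9526 m.
From Manning's equation, V = (1/n) R^(2/3) S^(1/2) = (1/0.015) × 0.9526^(2/3) × 0.0017^(1/2) = 2.66 m/s.

V = 2.66 m/s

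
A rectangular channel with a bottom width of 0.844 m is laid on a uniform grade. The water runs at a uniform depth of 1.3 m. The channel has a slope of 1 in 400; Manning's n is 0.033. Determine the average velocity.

Flow area A = b·y = 0.844 × 1.3 = 1.097 m². Wetted perimeter P = b + 2y = 0.844 + 2×1.3 = 3.444 m.
Hydraulic radius R = A/P = 1.097/3.444 = 0.3186 m.
From Manning's equation, V = (1/n) R^(2/3) S^(1/2) = (1/0.033) × 0.3186^(2/3) × 0.0025^(1/2) = 0.707 m/s.

V = 0.707 m/s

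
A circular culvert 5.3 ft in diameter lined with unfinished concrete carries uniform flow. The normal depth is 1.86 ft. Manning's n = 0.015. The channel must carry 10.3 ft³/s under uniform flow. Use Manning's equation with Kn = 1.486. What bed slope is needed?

S = 0.000219

For a circular section of diameter D = 5.3 ft at depth y = 1.86 ft, the central angle is θ = 2 arccos(1 − 2y/D) = 2.536 rad. Then A = (D²/8)(θ − sin θ) = 6.907 ft² and P = Dθ/2 = 6.721 ft.
Hydraulic radius R = A/P = 6.907/6.721 = 1.028 ft.
From Manning's equation, S = [nQ / (1.486 A R^(2/3))]² = [0.015 × 10.3 / (1.486 × 6.907 × 1.028^(2/3))]² = 0.000219.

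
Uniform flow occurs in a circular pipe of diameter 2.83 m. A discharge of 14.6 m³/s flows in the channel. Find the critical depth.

At critical depth, Q² T / (g A³) = 1, i.e. A³/T = Q²/g = 14.6²/9.81 = 21.73.
At y = 1.25 m: A³/T = 6.842 — low.
At y = 2.02 m: A³/T = 43.32 — high.
At y = 1.69 m: A³/T = 21.67 — matches.

y_c = 1.69 m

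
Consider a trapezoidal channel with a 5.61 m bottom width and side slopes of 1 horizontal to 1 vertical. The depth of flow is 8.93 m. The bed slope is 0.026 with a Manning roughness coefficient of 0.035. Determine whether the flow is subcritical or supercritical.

supercritical

With bottom width b = 5.61 m and side slope z = 1: A = (b + zy)y = (5.61 + 1×8.93)×8.93 = 129.8 m²; P = b + 2y√(1+z²) = 5.61 + 2×8.93×1.414 = 30.87 m.
Hydraulic radius R = A/P = 129.8/30.87 = 4.206 m.
V = (1/n) R^(2/3) √S = (1/0.035) × 4.206^(2/3) × √0.026 = 12 m/s. Hydraulic depth D_h = A/T = 129.8/23.47 = 5.532 m.
Froude number Fr = V/√(g·D_h) = 12/√(9.81×5.532) = 1.63, which is greater than 1, so the flow is supercritical.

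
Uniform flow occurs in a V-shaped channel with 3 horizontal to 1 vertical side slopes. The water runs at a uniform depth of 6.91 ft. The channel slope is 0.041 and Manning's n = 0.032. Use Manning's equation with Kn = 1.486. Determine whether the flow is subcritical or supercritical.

supercritical

For a triangular section with side slope z = 3: A = zy² = 3×6.91² = 143.2 ft²; P = 2y√(1+z²) = 2×6.91×3.162 = 43.7 ft.
Hydraulic radius R = A/P = 143.2/43.7 = 3.278 ft.
V = (1.486/n) R^(2/3) √S = (1.486/0.032) × 3.278^(2/3) × √0.041 = 20.75 ft/s. Hydraulic depth D_h = A/T = 143.2/41.46 = 3.455 ft.
Froude number Fr = V/√(g·D_h) = 20.75/√(32.2×3.455) = 1.97, which is greater than 1, so the flow is supercritical.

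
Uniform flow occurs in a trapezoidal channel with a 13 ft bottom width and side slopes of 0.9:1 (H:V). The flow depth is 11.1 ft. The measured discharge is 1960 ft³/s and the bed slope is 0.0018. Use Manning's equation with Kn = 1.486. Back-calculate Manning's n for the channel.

n = 0.027

With bottom width b = 13 ft and side slope z = 0.9: A = (b + zy)y = (13 + 0.9×11.1)×11.1 = 255.2 ft²; P = b + 2y√(1+z²) = 13 + 2×11.1×1.345 = 42.87 ft.
Hydraulic radius R = A/P = 255.2/42.87 = 5.953 ft.
Rearranging Manning's equation: n = (1.486/Q) A R^(2/3) S^(1/2) = (1.486/1960) × 255.2 × 5.953^(2/3) × √0.0018 = 0.027.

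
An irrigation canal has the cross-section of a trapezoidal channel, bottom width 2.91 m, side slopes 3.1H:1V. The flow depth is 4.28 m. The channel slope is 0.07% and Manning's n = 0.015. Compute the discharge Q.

Q = 210 m³/s

With bottom width b = 2.91 m and side slope z = 3.1: A = (b + zy)y = (2.91 + 3.1×4.28)×4.28 = 69.24 m²; P = b + 2y√(1+z²) = 2.91 + 2×4.28×3.257 = 30.79 m.
Hydraulic radius R = A/P = 69.24/30.79 = 2.249 m.
Manning's equation: Q = (1/n) A R^(2/3) S^(1/2) = (1/0.015) × 69.24 × 2.249^(2/3) × 0.0007^(1/2) = 210 m³/s.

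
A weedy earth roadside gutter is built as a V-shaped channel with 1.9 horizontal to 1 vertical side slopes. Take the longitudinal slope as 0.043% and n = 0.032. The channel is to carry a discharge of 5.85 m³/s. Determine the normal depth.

y_n = 2.2 m

Manning's equation rearranged: A R^(2/3) = nQ / (1·√S) = 0.032 × 5.85 / (√0.00043) = 9.028.
Trying y = 1.77 m: A R^(2/3) = 5.057 — short.
Trying y = 2.79 m: A R^(2/3) = 17.02 — over.
Trying y = 2.2 m: A R^(2/3) = 9.032 — ≈ 9.028.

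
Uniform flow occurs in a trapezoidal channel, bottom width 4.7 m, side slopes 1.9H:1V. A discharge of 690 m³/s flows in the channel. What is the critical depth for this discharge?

At critical depth, Q² T / (g A³) = 1, i.e. A³/T = Q²/g = 690²/9.81 = 48530.
At y = 8.29 m: A³/T = 134600 — over.
At y = 6.57 m: A³/T = 48500 — ≈ 48530.

y_c = 6.57 m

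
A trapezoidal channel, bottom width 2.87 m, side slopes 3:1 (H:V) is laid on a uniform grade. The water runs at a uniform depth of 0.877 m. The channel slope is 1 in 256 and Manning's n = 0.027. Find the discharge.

With bottom width b = 2.87 m and side slope z = 3: A = (b + zy)y = (2.87 + 3×0.877)×0.877 = 4.824 m²; P = b + 2y√(1+z²) = 2.87 + 2×0.877×3.162 = 8.417 m.
Hydraulic radius R = A/P = 4.824/8.417 = 0.5732 m.
Manning's equation: Q = (1/n) A R^(2/3) S^(1/2) = (1/0.027) × 4.824 × 0.5732^(2/3) × 0.003906^(1/2) = 7.71 m³/s.

Q = 7.71 m³/s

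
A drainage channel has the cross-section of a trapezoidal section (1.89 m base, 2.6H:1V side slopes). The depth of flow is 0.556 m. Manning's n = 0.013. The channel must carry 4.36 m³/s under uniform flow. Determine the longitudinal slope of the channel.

S = 0.00349

With bottom width b = 1.89 m and side slope z = 2.6: A = (b + zy)y = (1.89 + 2.6×0.556)×0.556 = 1.855 m²; P = b + 2y√(1+z²) = 1.89 + 2×0.556×2.786 = 4.988 m.
Hydraulic radius R = A/P = 1.855/4.988 = 0.3718 m.
From Manning's equation, S = [nQ / (1 A R^(2/3))]² = [0.013 × 4.36 / (1 × 1.855 × 0.3718^(2/3))]² = 0.00349.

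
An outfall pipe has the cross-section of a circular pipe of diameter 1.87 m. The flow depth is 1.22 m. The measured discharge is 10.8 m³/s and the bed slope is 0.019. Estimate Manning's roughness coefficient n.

For a circular section of diameter D = 1.87 m at depth y = 1.22 m, the central angle is θ = 2 arccos(1 − 2y/D) = 3.761 rad. Then A = (D²/8)(θ − sin θ) = 1.898 m² and P = Dθ/2 = 3.517 m.
Hydraulic radius R = A/P = 1.898/3.517 = 0.5397 m.
Rearranging Manning's equation: n = (1/Q) A R^(2/3) S^(1/2) = (1/10.8) × 1.898 × 0.5397^(2/3) × √0.019 = 0.0161.

n = 0.0161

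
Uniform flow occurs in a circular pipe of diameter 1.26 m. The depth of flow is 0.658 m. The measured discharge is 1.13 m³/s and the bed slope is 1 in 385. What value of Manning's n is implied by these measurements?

n = 0.014

For a circular section of diameter D = 1.26 m at depth y = 0.658 m, the central angle is θ = 2 arccos(1 − 2y/D) = 3.231 rad. Then A = (D²/8)(θ − sin θ) = 0.6587 m² and P = Dθ/2 = 2.035 m.
Hydraulic radius R = A/P = 0.6587/2.035 = 0.3237 m.
Rearranging Manning's equation: n = (1/Q) A R^(2/3) S^(1/2) = (1/1.13) × 0.6587 × 0.3237^(2/3) × √0.002597 = 0.014.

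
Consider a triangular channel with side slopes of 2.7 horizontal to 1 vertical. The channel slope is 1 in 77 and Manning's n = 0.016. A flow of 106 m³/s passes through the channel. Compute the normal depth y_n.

y_n = 2.29 m

Manning's equation rearranged: A R^(2/3) = nQ / (1·√S) = 0.016 × 106 / (√0.01299) = 14.88.
Trying y = 2.6 m: A R^(2/3) = 20.83 — over.
Trying y = 2.29 m: A R^(2/3) = 14.85 — close enough.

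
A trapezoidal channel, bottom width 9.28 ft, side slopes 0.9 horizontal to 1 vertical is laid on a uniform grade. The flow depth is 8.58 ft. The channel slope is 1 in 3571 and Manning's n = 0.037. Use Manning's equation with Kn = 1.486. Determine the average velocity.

V = 1.83 ft/s

With bottom width b = 9.28 ft and side slope z = 0.9: A = (b + zy)y = (9.28 + 0.9×8.58)×8.58 = 145.9 ft²; P = b + 2y√(1+z²) = 9.28 + 2×8.58×1.345 = 32.37 ft.
Hydraulic radius R = A/P = 145.9/32.37 = 4.507 ft.
From Manning's equation, V = (1.486/n) R^(2/3) S^(1/2) = (1.486/0.037) × 4.507^(2/3) × 0.00028^(1/2) = 1.83 ft/s.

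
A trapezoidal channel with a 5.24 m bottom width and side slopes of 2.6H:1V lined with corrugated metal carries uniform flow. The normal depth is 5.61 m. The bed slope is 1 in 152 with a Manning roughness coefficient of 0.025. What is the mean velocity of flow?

V = 6.82 m/s

With bottom width b = 5.24 m and side slope z = 2.6: A = (b + zy)y = (5.24 + 2.6×5.61)×5.61 = 111.2 m²; P = b + 2y√(1+z²) = 5.24 + 2×5.61×2.786 = 36.5 m.
Hydraulic radius R = A/P = 111.2/36.5 = 3.048 m.
From Manning's equation, V = (1/n) R^(2/3) S^(1/2) = (1/0.025) × 3.048^(2/3) × 0.006579^(1/2) = 6.82 m/s.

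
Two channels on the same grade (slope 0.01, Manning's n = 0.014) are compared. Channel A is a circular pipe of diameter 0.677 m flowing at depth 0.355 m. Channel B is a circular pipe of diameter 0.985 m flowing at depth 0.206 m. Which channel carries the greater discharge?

Channel A: For a circular section of diameter D = 0.677 m at depth y = 0.355 m, the central angle is θ = 2 arccos(1 − 2y/D) = 3.239 rad. Then A = (D²/8)(θ − sin θ) = 0.1912 m² and P = Dθ/2 = 1.096 m. Hydraulic radius R = A/P = 0.1912/1.096 = 0.1743 m. Q_A = (1/0.014)·0.1912·0.1743^(2/3)·√0.01 = 0.4261 m³/s.
Channel B: For a circular section of diameter D = 0.985 m at depth y = 0.206 m, the central angle is θ = 2 arccos(1 − 2y/D) = 1.9 rad. Then A = (D²/8)(θ − sin θ) = 0.1156 m² and P = Dθ/2 = 0.9357 m. Hydraulic radius R = A/P = 0.1156/0.9357 = 0.1236 m. Q_B = (1/0.014)·0.1156·0.1236^(2/3)·√0.01 = 0.205 m³/s.
Q_A = 0.4261 m³/s vs Q_B = 0.205 m³/s, so channel A carries more.

channel A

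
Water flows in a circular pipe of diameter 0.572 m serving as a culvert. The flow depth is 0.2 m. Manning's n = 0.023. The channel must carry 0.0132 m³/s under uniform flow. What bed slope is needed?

For a circular section of diameter D = 0.572 m at depth y = 0.2 m, the central angle is θ = 2 arccos(1 − 2y/D) = 2.531 rad. Then A = (D²/8)(θ − sin θ) = 0.08004 m² and P = Dθ/2 = 0.7238 m.
Hydraulic radius R = A/P = 0.08004/0.7238 = 0.1106 m.
From Manning's equation, S = [nQ / (1 A R^(2/3))]² = [0.023 × 0.0132 / (1 × 0.08004 × 0.1106^(2/3))]² = 0.000271.

S = 0.000271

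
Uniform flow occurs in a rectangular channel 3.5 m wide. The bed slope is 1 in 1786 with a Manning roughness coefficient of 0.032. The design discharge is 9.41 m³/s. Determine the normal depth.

Manning's equation rearranged: A R^(2/3) = nQ / (1·√S) = 0.032 × 9.41 / (√0.0005599) = 12.73.
Trying y = 4.23 m: A R^(2/3) = 17.07 — high.
Trying y = 3.32 m: A R^(2/3) = 12.72 — close enough.

y_n = 3.32 m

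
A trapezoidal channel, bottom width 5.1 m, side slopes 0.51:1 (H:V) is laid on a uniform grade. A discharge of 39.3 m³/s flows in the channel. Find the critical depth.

At critical depth, Q² T / (g A³) = 1, i.e. A³/T = Q²/g = 39.3²/9.81 = 157.4.
At y = 2.1 m: A³/T = 300.5 — over.
At y = 1.72 m: A³/T = 158.5 — ≈ 157.4.

y_c = 1.72 m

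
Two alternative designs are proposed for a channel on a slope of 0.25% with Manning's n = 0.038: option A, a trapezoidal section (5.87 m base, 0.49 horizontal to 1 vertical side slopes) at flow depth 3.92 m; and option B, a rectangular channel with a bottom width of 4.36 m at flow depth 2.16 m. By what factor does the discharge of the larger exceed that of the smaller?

Channel A: With bottom width b = 5.87 m and side slope z = 0.49: A = (b + zy)y = (5.87 + 0.49×3.92)×3.92 = 30.54 m²; P = b + 2y√(1+z²) = 5.87 + 2×3.92×1.114 = 14.6 m. Hydraulic radius R = A/P = 30.54/14.6 = 2.092 m. Q_A = (1/0.038)·30.54·2.092^(2/3)·√0.0025 = 65.72 m³/s.
Channel B: Flow area A = b·y = 4.36 × 2.16 = 9.418 m². Wetted perimeter P = b + 2y = 4.36 + 2×2.16 = 8.68 m. Hydraulic radius R = A/P = 9.418/8.68 = 1.085 m. Q_B = (1/0.038)·9.418·1.085^(2/3)·√0.0025 = 13.08 m³/s.
The larger discharge is 65.72 m³/s and the smaller is 13.08 m³/s; the ratio is 5.02.

5.02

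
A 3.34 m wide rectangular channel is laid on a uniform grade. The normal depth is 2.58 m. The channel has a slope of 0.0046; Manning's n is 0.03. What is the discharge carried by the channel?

Q = 19.7 m³/s

Flow area A = b·y = 3.34 × 2.58 = 8.617 m². Wetted perimeter P = b + 2y = 3.34 + 2×2.58 = 8.5 m.
Hydraulic radius R = A/P = 8.617/8.5 = 1.014 m.
Manning's equation: Q = (1/n) A R^(2/3) S^(1/2) = (1/0.03) × 8.617 × 1.014^(2/3) × 0.0046^(1/2) = 19.7 m³/s.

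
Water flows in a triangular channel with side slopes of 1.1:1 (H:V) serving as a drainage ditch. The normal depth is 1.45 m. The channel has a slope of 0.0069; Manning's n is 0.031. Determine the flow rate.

For a triangular section with side slope z = 1.1: A = zy² = 1.1×1.45² = 2.313 m²; P = 2y√(1+z²) = 2×1.45×1.487 = 4.311 m.
Hydraulic radius R = A/P = 2.313/4.311 = 0.5365 m.
Manning's equation: Q = (1/n) A R^(2/3) S^(1/2) = (1/0.031) × 2.313 × 0.5365^(2/3) × 0.0069^(1/2) = 4.09 m³/s.

Q = 4.09 m³/s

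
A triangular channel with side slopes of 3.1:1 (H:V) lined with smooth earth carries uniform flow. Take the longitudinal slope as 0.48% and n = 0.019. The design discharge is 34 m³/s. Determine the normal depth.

y_n = 1.82 m

Manning's equation rearranged: A R^(2/3) = nQ / (1·√S) = 0.019 × 34 / (√0.0048) = 9.324.
Trying y = 1.34 m: A R^(2/3) = 4.124 — too small.
Trying y = 2.18 m: A R^(2/3) = 15.1 — too large.
Trying y = 1.82 m: A R^(2/3) = 9.33 — close enough.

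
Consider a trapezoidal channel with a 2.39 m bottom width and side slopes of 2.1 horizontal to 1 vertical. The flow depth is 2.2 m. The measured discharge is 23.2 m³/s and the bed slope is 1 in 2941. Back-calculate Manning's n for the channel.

n = 0.014

With bottom width b = 2.39 m and side slope z = 2.1: A = (b + zy)y = (2.39 + 2.1×2.2)×2.2 = 15.42 m²; P = b + 2y√(1+z²) = 2.39 + 2×2.2×2.326 = 12.62 m.
Hydraulic radius R = A/P = 15.42/12.62 = 1.222 m.
Rearranging Manning's equation: n = (1/Q) A R^(2/3) S^(1/2) = (1/23.2) × 15.42 × 1.222^(2/3) × √0.00034 = 0.014.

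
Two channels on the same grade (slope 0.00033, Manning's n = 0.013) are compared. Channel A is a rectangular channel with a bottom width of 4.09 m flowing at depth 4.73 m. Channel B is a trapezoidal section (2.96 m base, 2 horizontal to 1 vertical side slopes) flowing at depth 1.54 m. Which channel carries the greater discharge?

Channel A: Flow area A = b·y = 4.09 × 4.73 = 19.35 m². Wetted perimeter P = b + 2y = 4.09 + 2×4.73 = 13.55 m. Hydraulic radius R = A/P = 19.35/13.55 = 1.428 m. Q_A = (1/0.013)·19.35·1.428^(2/3)·√0.00033 = 34.28 m³/s.
Channel B: With bottom width b = 2.96 m and side slope z = 2: A = (b + zy)y = (2.96 + 2×1.54)×1.54 = 9.302 m²; P = b + 2y√(1+z²) = 2.96 + 2×1.54×2.236 = 9.847 m. Hydraulic radius R = A/P = 9.302/9.847 = 0.9446 m. Q_B = (1/0.013)·9.302·0.9446^(2/3)·√0.00033 = 12.51 m³/s.
Q_A = 34.28 m³/s vs Q_B = 12.51 m³/s, so channel A carries more.

channel A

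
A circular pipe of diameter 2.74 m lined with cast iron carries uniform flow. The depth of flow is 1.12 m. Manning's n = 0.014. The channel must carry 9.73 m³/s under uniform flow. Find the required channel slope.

S = 0.00719

For a circular section of diameter D = 2.74 m at depth y = 1.12 m, the central angle is θ = 2 arccos(1 − 2y/D) = 2.775 rad. Then A = (D²/8)(θ − sin θ) = 2.267 m² and P = Dθ/2 = 3.801 m.
Hydraulic radius R = A/P = 2.267/3.801 = 0.5964 m.
From Manning's equation, S = [nQ / (1 A R^(2/3))]² = [0.014 × 9.73 / (1 × 2.267 × 0.5964^(2/3))]² = 0.00719.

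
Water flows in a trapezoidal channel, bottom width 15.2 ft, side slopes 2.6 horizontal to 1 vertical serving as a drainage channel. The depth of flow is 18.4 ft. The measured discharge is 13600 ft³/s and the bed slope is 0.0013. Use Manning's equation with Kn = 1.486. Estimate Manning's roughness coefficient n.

n = 0.021

With bottom width b = 15.2 ft and side slope z = 2.6: A = (b + zy)y = (15.2 + 2.6×18.4)×18.4 = 1160 ft²; P = b + 2y√(1+z²) = 15.2 + 2×18.4×2.786 = 117.7 ft.
Hydraulic radius R = A/P = 1160/117.7 = 9.854 ft.
Rearranging Manning's equation: n = (1.486/Q) A R^(2/3) S^(1/2) = (1.486/13600) × 1160 × 9.854^(2/3) × √0.0013 = 0.021.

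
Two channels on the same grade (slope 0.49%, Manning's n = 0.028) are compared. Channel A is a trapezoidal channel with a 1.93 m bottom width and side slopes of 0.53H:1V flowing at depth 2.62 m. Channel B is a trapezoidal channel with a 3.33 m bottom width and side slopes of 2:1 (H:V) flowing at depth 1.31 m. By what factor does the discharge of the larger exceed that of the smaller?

Channel A: With bottom width b = 1.93 m and side slope z = 0.53: A = (b + zy)y = (1.93 + 0.53×2.62)×2.62 = 8.695 m²; P = b + 2y√(1+z²) = 1.93 + 2×2.62×1.132 = 7.86 m. Hydraulic radius R = A/P = 8.695/7.86 = 1.106 m. Q_A = (1/0.028)·8.695·1.106^(2/3)·√0.0049 = 23.25 m³/s.
Channel B: With bottom width b = 3.33 m and side slope z = 2: A = (b + zy)y = (3.33 + 2×1.31)×1.31 = 7.795 m²; P = b + 2y√(1+z²) = 3.33 + 2×1.31×2.236 = 9.188 m. Hydraulic radius R = A/P = 7.795/9.188 = 0.8483 m. Q_B = (1/0.028)·7.795·0.8483^(2/3)·√0.0049 = 17.46 m³/s.
The larger discharge is 23.25 m³/s and the smaller is 17.46 m³/s; the ratio is 1.33.

1.33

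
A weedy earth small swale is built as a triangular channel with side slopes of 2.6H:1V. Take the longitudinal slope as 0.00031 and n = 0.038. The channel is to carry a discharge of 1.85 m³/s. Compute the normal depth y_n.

y_n = 1.42 m

Manning's equation rearranged: A R^(2/3) = nQ / (1·√S) = 0.038 × 1.85 / (√0.00031) = 3.993.
Trying y = 1.19 m: A R^(2/3) = 2.488 — too small.
Trying y = 1.55 m: A R^(2/3) = 5.033 — too large.
Trying y = 1.42 m: A R^(2/3) = 3.985 — matches.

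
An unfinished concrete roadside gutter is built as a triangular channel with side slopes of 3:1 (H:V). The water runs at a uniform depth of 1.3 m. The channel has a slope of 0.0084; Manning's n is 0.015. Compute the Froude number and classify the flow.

For a triangular section with side slope z = 3: A = zy² = 3×1.3² = 5.07 m²; P = 2y√(1+z²) = 2×1.3×3.162 = 8.222 m.
Hydraulic radius R = A/P = 5.07/8.222 = 0.6166 m.
V = (1/n) R^(2/3) √S = (1/0.015) × 0.6166^(2/3) × √0.0084 = 4.427 m/s. Hydraulic depth D_h = A/T = 5.07/7.8 = 0.65 m.
Froude number Fr = V/√(g·D_h) = 4.427/√(9.81×0.65) = 1.75, which is greater than 1, so the flow is supercritical.

supercritical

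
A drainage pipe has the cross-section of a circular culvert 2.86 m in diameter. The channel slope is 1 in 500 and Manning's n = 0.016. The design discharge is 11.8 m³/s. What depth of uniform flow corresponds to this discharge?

Manning's equation rearranged: A R^(2/3) = nQ / (1·√S) = 0.016 × 11.8 / (√0.002) = 4.222.
At y = 2.32 m: A R^(2/3) = 5.088 — high.
At y = 1.63 m: A R^(2/3) = 3.185 — low.
At y = 1.97 m: A R^(2/3) = 4.21 — ≈ 4.222.

y_n = 1.97 m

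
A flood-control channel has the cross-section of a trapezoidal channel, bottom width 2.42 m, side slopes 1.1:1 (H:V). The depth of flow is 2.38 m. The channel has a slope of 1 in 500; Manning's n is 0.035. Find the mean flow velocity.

With bottom width b = 2.42 m and side slope z = 1.1: A = (b + zy)y = (2.42 + 1.1×2.38)×2.38 = 11.99 m²; P = b + 2y√(1+z²) = 2.42 + 2×2.38×1.487 = 9.496 m.
Hydraulic radius R = A/P = 11.99/9.496 = 1.263 m.
From Manning's equation, V = (1/n) R^(2/3) S^(1/2) = (1/0.035) × 1.263^(2/3) × 0.002^(1/2) = 1.49 m/s.

V = 1.49 m/s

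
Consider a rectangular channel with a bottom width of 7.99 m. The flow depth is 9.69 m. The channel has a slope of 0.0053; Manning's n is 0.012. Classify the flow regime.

Flow area A = b·y = 7.99 × 9.69 = 77.42 m². Wetted perimeter P = b + 2y = 7.99 + 2×9.69 = 27.37 m.
Hydraulic radius R = A/P = 77.42/27.37 = 2.829 m.
V = (1/n) R^(2/3) √S = (1/0.012) × 2.829^(2/3) × √0.0053 = 12.13 m/s. Hydraulic depth D_h = A/T = 77.42/7.99 = 9.69 m.
Froude number Fr = V/√(g·D_h) = 12.13/√(9.81×9.69) = 1.24, which is greater than 1, so the flow is supercritical.

supercritical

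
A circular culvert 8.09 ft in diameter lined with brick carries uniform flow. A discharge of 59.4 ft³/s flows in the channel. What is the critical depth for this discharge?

At critical depth, Q² T / (g A³) = 1, i.e. A³/T = Q²/g = 59.4²/32.2 = 109.6.
Trying y = 2.33 ft: A³/T = 251.2 — too large.
Trying y = 1.59 ft: A³/T = 56.57 — too small.
Trying y = 1.88 ft: A³/T = 108.9 — matches.

y_c = 1.88 ft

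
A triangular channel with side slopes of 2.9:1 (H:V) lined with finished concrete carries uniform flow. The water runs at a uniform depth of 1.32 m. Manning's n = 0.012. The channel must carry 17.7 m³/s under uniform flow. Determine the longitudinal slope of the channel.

S = 0.00331

For a triangular section with side slope z = 2.9: A = zy² = 2.9×1.32² = 5.053 m²; P = 2y√(1+z²) = 2×1.32×3.068 = 8.098 m.
Hydraulic radius R = A/P = 5.053/8.098 = 0.6239 m.
From Manning's equation, S = [nQ / (1 A R^(2/3))]² = [0.012 × 17.7 / (1 × 5.053 × 0.6239^(2/3))]² = 0.00331.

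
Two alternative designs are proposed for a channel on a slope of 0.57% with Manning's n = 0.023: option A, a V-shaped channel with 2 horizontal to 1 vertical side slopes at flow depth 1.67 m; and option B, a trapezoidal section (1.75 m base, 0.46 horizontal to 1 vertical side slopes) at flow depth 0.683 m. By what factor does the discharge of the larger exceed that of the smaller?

Channel A: For a triangular section with side slope z = 2: A = zy² = 2×1.67² = 5.578 m²; P = 2y√(1+z²) = 2×1.67×2.236 = 7.468 m. Hydraulic radius R = A/P = 5.578/7.468 = 0.7468 m. Q_A = (1/0.023)·5.578·0.7468^(2/3)·√0.0057 = 15.07 m³/s.
Channel B: With bottom width b = 1.75 m and side slope z = 0.46: A = (b + zy)y = (1.75 + 0.46×0.683)×0.683 = 1.41 m²; P = b + 2y√(1+z²) = 1.75 + 2×0.683×1.101 = 3.254 m. Hydraulic radius R = A/P = 1.41/3.254 = 0.4333 m. Q_B = (1/0.023)·1.41·0.4333^(2/3)·√0.0057 = 2.65 m³/s.
The larger discharge is 15.07 m³/s and the smaller is 2.65 m³/s; the ratio is 5.69.

5.69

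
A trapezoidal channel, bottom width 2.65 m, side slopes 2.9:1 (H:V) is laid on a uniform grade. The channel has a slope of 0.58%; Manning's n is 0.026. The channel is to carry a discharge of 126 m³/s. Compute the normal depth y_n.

Manning's equation rearranged: A R^(2/3) = nQ / (1·√S) = 0.026 × 126 / (√0.0058) = 43.02.
At y = 2.21 m: A R^(2/3) = 23.05 — low.
At y = 3.66 m: A R^(2/3) = 75.35 — high.
At y = 2.89 m: A R^(2/3) = 42.96 — ≈ 43.02.

y_n = 2.89 m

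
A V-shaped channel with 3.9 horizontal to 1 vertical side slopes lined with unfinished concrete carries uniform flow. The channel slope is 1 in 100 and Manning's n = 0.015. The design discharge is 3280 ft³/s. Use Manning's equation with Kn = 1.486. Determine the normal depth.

Manning's equation rearranged: A R^(2/3) = nQ / (1.486·√S) = 0.015 × 3280 / (1.486 × √0.01) = 331.1.
Trying y = 7.65 ft: A R^(2/3) = 546.5 — high.
Trying y = 4.84 ft: A R^(2/3) = 161.2 — low.
Trying y = 6.34 ft: A R^(2/3) = 331.2 — ≈ 331.1.

y_n = 6.34 ft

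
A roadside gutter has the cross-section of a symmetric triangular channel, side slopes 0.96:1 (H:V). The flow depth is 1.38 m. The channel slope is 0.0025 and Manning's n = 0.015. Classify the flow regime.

subcritical

For a triangular section with side slope z = 0.96: A = zy² = 0.96×1.38² = 1.828 m²; P = 2y√(1+z²) = 2×1.38×1.386 = 3.826 m.
Hydraulic radius R = A/P = 1.828/3.826 = 0.4778 m.
V = (1/n) R^(2/3) √S = (1/0.015) × 0.4778^(2/3) × √0.0025 = 2.037 m/s. Hydraulic depth D_h = A/T = 1.828/2.65 = 0.69 m.
Froude number Fr = V/√(g·D_h) = 2.037/√(9.81×0.69) = 0.783, which is less than 1, so the flow is subcritical.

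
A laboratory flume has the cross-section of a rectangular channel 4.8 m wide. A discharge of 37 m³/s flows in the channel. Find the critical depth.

y_c = 1.82 m

For a rectangular channel, critical depth y_c = (q²/g)^(1/3) where q = Q/b = 37/4.8 = 7.708 m²/s.
So y_c = (7.708²/9.81)^(1/3) = 1.82 m.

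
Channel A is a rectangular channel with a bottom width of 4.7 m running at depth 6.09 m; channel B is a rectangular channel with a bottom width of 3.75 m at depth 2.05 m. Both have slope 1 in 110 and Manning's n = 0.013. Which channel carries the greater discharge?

Channel A: Flow area A = b·y = 4.7 × 6.09 = 28.62 m². Wetted perimeter P = b + 2y = 4.7 + 2×6.09 = 16.88 m. Hydraulic radius R = A/P = 28.62/16.88 = 1.696 m. Q_A = (1/0.013)·28.62·1.696^(2/3)·√0.009091 = 298.5 m³/s.
Channel B: Flow area A = b·y = 3.75 × 2.05 = 7.687 m². Wetted perimeter P = b + 2y = 3.75 + 2×2.05 = 7.85 m. Hydraulic radius R = A/P = 7.687/7.85 = 0.9793 m. Q_B = (1/0.013)·7.687·0.9793^(2/3)·√0.009091 = 55.6 m³/s.
Q_A = 298.5 m³/s vs Q_B = 55.6 m³/s, so channel A carries more.

channel A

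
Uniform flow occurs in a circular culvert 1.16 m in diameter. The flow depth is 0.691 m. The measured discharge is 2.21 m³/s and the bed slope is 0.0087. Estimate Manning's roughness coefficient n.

n = 0.013

For a circular section of diameter D = 1.16 m at depth y = 0.691 m, the central angle is θ = 2 arccos(1 − 2y/D) = 3.527 rad. Then A = (D²/8)(θ − sin θ) = 0.6564 m² and P = Dθ/2 = 2.046 m.
Hydraulic radius R = A/P = 0.6564/2.046 = 0.3209 m.
Rearranging Manning's equation: n = (1/Q) A R^(2/3) S^(1/2) = (1/2.21) × 0.6564 × 0.3209^(2/3) × √0.0087 = 0.013.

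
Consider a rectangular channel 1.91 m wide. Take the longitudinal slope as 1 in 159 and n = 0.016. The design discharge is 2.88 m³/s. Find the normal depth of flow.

y_n = 0.594 m

Manning's equation rearranged: A R^(2/3) = nQ / (1·√S) = 0.016 × 2.88 / (√0.006289) = 0.581.
Try y = 0.519 m: A R^(2/3) = 0.4793 — short.
Try y = 0.745 m: A R^(2/3) = 0.7962 — over.
Try y = 0.594 m: A R^(2/3) = 0.5807 — matches.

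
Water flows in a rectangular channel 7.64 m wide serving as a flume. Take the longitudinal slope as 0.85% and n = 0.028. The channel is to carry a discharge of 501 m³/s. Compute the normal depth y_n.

y_n = 10.1 m

Manning's equation rearranged: A R^(2/3) = nQ / (1·√S) = 0.028 × 501 / (√0.0085) = 152.2.
Try y = 7.77 m: A R^(2/3) = 111.1 — short.
Try y = 10.1 m: A R^(2/3) = 152.3 — close enough.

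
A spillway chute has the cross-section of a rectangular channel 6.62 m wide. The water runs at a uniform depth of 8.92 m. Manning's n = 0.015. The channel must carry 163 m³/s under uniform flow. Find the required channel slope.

S = 0.000529

Flow area A = b·y = 6.62 × 8.92 = 59.05 m². Wetted perimeter P = b + 2y = 6.62 + 2×8.92 = 24.46 m.
Hydraulic radius R = A/P = 59.05/24.46 = 2.414 m.
From Manning's equation, S = [nQ / (1 A R^(2/3))]² = [0.015 × 163 / (1 × 59.05 × 2.414^(2/3))]² = 0.000529.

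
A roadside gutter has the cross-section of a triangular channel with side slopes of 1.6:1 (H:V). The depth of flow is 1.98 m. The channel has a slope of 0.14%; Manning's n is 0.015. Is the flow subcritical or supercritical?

For a triangular section with side slope z = 1.6: A = zy² = 1.6×1.98² = 6.273 m²; P = 2y√(1+z²) = 2×1.98×1.887 = 7.472 m.
Hydraulic radius R = A/P = 6.273/7.472 = 0.8395 m.
V = (1/n) R^(2/3) √S = (1/0.015) × 0.8395^(2/3) × √0.0014 = 2.22 m/s. Hydraulic depth D_h = A/T = 6.273/6.336 = 0.99 m.
Froude number Fr = V/√(g·D_h) = 2.22/√(9.81×0.99) = 0.712, which is less than 1, so the flow is subcritical.

subcritical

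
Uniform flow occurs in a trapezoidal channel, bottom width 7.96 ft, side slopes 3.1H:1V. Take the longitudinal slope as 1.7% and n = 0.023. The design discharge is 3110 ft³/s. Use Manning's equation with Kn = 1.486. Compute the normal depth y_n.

Manning's equation rearranged: A R^(2/3) = nQ / (1.486·√S) = 0.023 × 3110 / (1.486 × √0.017) = 369.2.
Trying y = 5.02 ft: A R^(2/3) = 240.3 — low.
Trying y = 6.57 ft: A R^(2/3) = 442.5 — high.
Trying y = 6.07 ft: A R^(2/3) = 369.1 — matches.

y_n = 6.07 ft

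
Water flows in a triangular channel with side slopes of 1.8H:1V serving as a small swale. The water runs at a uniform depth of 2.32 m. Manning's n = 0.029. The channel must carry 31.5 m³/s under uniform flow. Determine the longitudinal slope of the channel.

For a triangular section with side slope z = 1.8: A = zy² = 1.8×2.32² = 9.688 m²; P = 2y√(1+z²) = 2×2.32×2.059 = 9.554 m.
Hydraulic radius R = A/P = 9.688/9.554 = 1.014 m.
From Manning's equation, S = [nQ / (1 A R^(2/3))]² = [0.029 × 31.5 / (1 × 9.688 × 1.014^(2/3))]² = 0.00873.

S = 0.00873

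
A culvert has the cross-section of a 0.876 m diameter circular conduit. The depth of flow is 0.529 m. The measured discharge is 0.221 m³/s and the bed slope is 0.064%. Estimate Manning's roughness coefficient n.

For a circular section of diameter D = 0.876 m at depth y = 0.529 m, the central angle is θ = 2 arccos(1 − 2y/D) = 3.56 rad. Then A = (D²/8)(θ − sin θ) = 0.3805 m² and P = Dθ/2 = 1.559 m.
Hydraulic radius R = A/P = 0.3805/1.559 = 0.244 m.
Rearranging Manning's equation: n = (1/Q) A R^(2/3) S^(1/2) = (1/0.221) × 0.3805 × 0.244^(2/3) × √0.00064 = 0.017.

n = 0.017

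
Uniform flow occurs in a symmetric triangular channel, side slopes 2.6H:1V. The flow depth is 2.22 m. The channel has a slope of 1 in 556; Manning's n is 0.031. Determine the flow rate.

For a triangular section with side slope z = 2.6: A = zy² = 2.6×2.22² = 12.81 m²; P = 2y√(1+z²) = 2×2.22×2.786 = 12.37 m.
Hydraulic radius R = A/P = 12.81/12.37 = 1.036 m.
Manning's equation: Q = (1/n) A R^(2/3) S^(1/2) = (1/0.031) × 12.81 × 1.036^(2/3) × 0.001799^(1/2) = 17.9 m³/s.

Q = 17.9 m³/s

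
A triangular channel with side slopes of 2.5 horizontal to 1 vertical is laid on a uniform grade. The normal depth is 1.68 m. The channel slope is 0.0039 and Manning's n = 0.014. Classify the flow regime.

For a triangular section with side slope z = 2.5: A = zy² = 2.5×1.68² = 7.056 m²; P = 2y√(1+z²) = 2×1.68×2.693 = 9.047 m.
Hydraulic radius R = A/P = 7.056/9.047 = 0.7799 m.
V = (1/n) R^(2/3) √S = (1/0.014) × 0.7799^(2/3) × √0.0039 = 3.78 m/s. Hydraulic depth D_h = A/T = 7.056/8.4 = 0.84 m.
Froude number Fr = V/√(g·D_h) = 3.78/√(9.81×0.84) = 1.32, which is greater than 1, so the flow is supercritical.

supercritical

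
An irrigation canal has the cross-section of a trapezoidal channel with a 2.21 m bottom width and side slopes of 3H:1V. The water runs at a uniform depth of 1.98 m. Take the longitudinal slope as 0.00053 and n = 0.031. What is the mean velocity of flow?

With bottom width b = 2.21 m and side slope z = 3: A = (b + zy)y = (2.21 + 3×1.98)×1.98 = 16.14 m²; P = b + 2y√(1+z²) = 2.21 + 2×1.98×3.162 = 14.73 m.
Hydraulic radius R = A/P = 16.14/14.73 = 1.095 m.
From Manning's equation, V = (1/n) R^(2/3) S^(1/2) = (1/0.031) × 1.095^(2/3) × 0.00053^(1/2) = 0.789 m/s.

V = 0.789 m/s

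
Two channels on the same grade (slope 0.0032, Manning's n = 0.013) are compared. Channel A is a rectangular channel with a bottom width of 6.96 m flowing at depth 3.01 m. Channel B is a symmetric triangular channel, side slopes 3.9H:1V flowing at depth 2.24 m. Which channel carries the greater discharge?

channel A

Channel A: Flow area A = b·y = 6.96 × 3.01 = 20.95 m². Wetted perimeter P = b + 2y = 6.96 + 2×3.01 = 12.98 m. Hydraulic radius R = A/P = 20.95/12.98 = 1.614 m. Q_A = (1/0.013)·20.95·1.614^(2/3)·√0.0032 = 125.4 m³/s.
Channel B: For a triangular section with side slope z = 3.9: A = zy² = 3.9×2.24² = 19.57 m²; P = 2y√(1+z²) = 2×2.24×4.026 = 18.04 m. Hydraulic radius R = A/P = 19.57/18.04 = 1.085 m. Q_B = (1/0.013)·19.57·1.085^(2/3)·√0.0032 = 89.91 m³/s.
Q_A = 125.4 m³/s vs Q_B = 89.91 m³/s, so channel A carries more.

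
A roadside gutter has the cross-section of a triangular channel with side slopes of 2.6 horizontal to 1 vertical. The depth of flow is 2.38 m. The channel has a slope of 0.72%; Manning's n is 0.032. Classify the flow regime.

For a triangular section with side slope z = 2.6: A = zy² = 2.6×2.38² = 14.73 m²; P = 2y√(1+z²) = 2×2.38×2.786 = 13.26 m.
Hydraulic radius R = A/P = 14.73/13.26 = 1.111 m.
V = (1/n) R^(2/3) √S = (1/0.032) × 1.111^(2/3) × √0.0072 = 2.844 m/s. Hydraulic depth D_h = A/T = 14.73/12.38 = 1.19 m.
Froude number Fr = V/√(g·D_h) = 2.844/√(9.81×1.19) = 0.832, which is less than 1, so the flow is subcritical.

subcritical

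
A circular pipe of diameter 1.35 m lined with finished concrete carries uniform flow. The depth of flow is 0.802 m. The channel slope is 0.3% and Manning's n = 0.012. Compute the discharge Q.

For a circular section of diameter D = 1.35 m at depth y = 0.802 m, the central angle is θ = 2 arccos(1 − 2y/D) = 3.52 rad. Then A = (D²/8)(θ − sin θ) = 0.8861 m² and P = Dθ/2 = 2.376 m.
Hydraulic radius R = A/P = 0.8861/2.376 = 0.3729 m.
Manning's equation: Q = (1/n) A R^(2/3) S^(1/2) = (1/0.012) × 0.8861 × 0.3729^(2/3) × 0.003^(1/2) = 2.1 m³/s.

Q = 2.1 m³/s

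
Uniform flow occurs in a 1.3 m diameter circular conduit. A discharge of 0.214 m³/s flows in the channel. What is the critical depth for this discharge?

At critical depth, Q² T / (g A³) = 1, i.e. A³/T = Q²/g = 0.214²/9.81 = 0.004668.
Trying y = 0.301 m: A³/T = 0.01151 — over.
Trying y = 0.193 m: A³/T = 0.002013 — short.
Trying y = 0.239 m: A³/T = 0.004665 — ≈ 0.004668.

y_c = 0.239 m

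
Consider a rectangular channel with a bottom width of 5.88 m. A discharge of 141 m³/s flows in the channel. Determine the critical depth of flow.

y_c = 3.88 m

For a rectangular channel, critical depth y_c = (q²/g)^(1/3) where q = Q/b = 141/5.88 = 23.98 m²/s.
So y_c = (23.98²/9.81)^(1/3) = 3.88 m.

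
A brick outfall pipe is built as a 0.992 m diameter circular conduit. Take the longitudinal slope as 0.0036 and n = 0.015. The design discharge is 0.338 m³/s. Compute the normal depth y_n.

y_n = 0.357 m

Manning's equation rearranged: A R^(2/3) = nQ / (1·√S) = 0.015 × 0.338 / (√0.0036) = 0.0845.
Trying y = 0.447 m: A R^(2/3) = 0.1274 — high.
Trying y = 0.304 m: A R^(2/3) = 0.06225 — low.
Trying y = 0.357 m: A R^(2/3) = 0.08453 — close enough.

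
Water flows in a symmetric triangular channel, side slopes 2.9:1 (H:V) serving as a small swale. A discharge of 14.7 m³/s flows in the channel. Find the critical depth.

At critical depth, Q² T / (g A³) = 1, i.e. A³/T = Q²/g = 14.7²/9.81 = 22.03.
At y = 0.956 m: A³/T = 3.358 — too small.
At y = 1.39 m: A³/T = 21.82 — matches.

y_c = 1.39 m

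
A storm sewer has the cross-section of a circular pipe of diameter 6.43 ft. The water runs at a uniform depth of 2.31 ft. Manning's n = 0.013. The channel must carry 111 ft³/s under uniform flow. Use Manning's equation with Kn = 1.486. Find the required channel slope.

For a circular section of diameter D = 6.43 ft at depth y = 2.31 ft, the central angle is θ = 2 arccos(1 − 2y/D) = 2.571 rad. Then A = (D²/8)(θ − sin θ) = 10.49 ft² and P = Dθ/2 = 8.265 ft.
Hydraulic radius R = A/P = 10.49/8.265 = 1.27 ft.
From Manning's equation, S = [nQ / (1.486 A R^(2/3))]² = [0.013 × 111 / (1.486 × 10.49 × 1.27^(2/3))]² = 0.00623.

S = 0.00623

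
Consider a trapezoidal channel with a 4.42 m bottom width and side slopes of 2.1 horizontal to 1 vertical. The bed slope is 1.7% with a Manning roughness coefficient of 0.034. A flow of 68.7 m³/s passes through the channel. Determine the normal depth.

y_n = 1.89 m

Manning's equation rearranged: A R^(2/3) = nQ / (1·√S) = 0.034 × 68.7 / (√0.017) = 17.91.
At y = 1.31 m: A R^(2/3) = 8.714 — short.
At y = 2.21 m: A R^(2/3) = 24.61 — over.
At y = 1.89 m: A R^(2/3) = 17.9 — matches.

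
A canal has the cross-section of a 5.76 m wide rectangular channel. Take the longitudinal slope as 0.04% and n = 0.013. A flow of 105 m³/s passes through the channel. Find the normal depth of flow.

y_n = 7.31 m

Manning's equation rearranged: A R^(2/3) = nQ / (1·√S) = 0.013 × 105 / (√0.0004) = 68.25.
At y = 5.26 m: A R^(2/3) = 45.84 — low.
At y = 7.92 m: A R^(2/3) = 75.09 — high.
At y = 7.31 m: A R^(2/3) = 68.3 — ≈ 68.25.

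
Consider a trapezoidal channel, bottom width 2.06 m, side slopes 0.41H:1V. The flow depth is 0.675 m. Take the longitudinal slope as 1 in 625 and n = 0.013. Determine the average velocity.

V = 1.8 m/s

With bottom width b = 2.06 m and side slope z = 0.41: A = (b + zy)y = (2.06 + 0.41×0.675)×0.675 = 1.577 m²; P = b + 2y√(1+z²) = 2.06 + 2×0.675×1.081 = 3.519 m.
Hydraulic radius R = A/P = 1.577/3.519 = 0.4482 m.
From Manning's equation, V = (1/n) R^(2/3) S^(1/2) = (1/0.013) × 0.4482^(2/3) × 0.0016^(1/2) = 1.8 m/s.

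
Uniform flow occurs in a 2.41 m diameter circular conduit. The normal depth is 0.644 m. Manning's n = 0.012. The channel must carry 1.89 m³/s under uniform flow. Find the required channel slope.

S = 0.00199

For a circular section of diameter D = 2.41 m at depth y = 0.644 m, the central angle is θ = 2 arccos(1 − 2y/D) = 2.173 rad. Then A = (D²/8)(θ − sin θ) = 0.9794 m² and P = Dθ/2 = 2.619 m.
Hydraulic radius R = A/P = 0.9794/2.619 = 0.374 m.
From Manning's equation, S = [nQ / (1 A R^(2/3))]² = [0.012 × 1.89 / (1 × 0.9794 × 0.374^(2/3))]² = 0.00199.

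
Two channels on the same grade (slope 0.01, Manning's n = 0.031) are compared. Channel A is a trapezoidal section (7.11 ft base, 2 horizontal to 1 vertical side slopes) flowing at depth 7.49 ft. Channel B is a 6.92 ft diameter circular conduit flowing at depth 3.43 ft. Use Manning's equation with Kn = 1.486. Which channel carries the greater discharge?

channel A

Channel A: With bottom width b = 7.11 ft and side slope z = 2: A = (b + zy)y = (7.11 + 2×7.49)×7.49 = 165.5 ft²; P = b + 2y√(1+z²) = 7.11 + 2×7.49×2.236 = 40.61 ft. Hydraulic radius R = A/P = 165.5/40.61 = 4.075 ft. Q_A = (1.486/0.031)·165.5·4.075^(2/3)·√0.01 = 2023 ft³/s.
Channel B: For a circular section of diameter D = 6.92 ft at depth y = 3.43 ft, the central angle is θ = 2 arccos(1 − 2y/D) = 3.124 rad. Then A = (D²/8)(θ − sin θ) = 18.6 ft² and P = Dθ/2 = 10.81 ft. Hydraulic radius R = A/P = 18.6/10.81 = 1.72 ft. Q_B = (1.486/0.031)·18.6·1.72^(2/3)·√0.01 = 128 ft³/s.
Q_A = 2023 ft³/s vs Q_B = 128 ft³/s, so channel A carries more.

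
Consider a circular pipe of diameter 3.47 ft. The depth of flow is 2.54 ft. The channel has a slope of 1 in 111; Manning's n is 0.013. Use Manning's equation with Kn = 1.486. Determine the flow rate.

For a circular section of diameter D = 3.47 ft at depth y = 2.54 ft, the central angle is θ = 2 arccos(1 − 2y/D) = 4.107 rad. Then A = (D²/8)(θ − sin θ) = 7.418 ft² and P = Dθ/2 = 7.125 ft.
Hydraulic radius R = A/P = 7.418/7.125 = 1.041 ft.
Manning's equation: Q = (1.486/n) A R^(2/3) S^(1/2) = (1.486/0.013) × 7.418 × 1.041^(2/3) × 0.009009^(1/2) = 82.7 ft³/s.

Q = 82.7 ft³/s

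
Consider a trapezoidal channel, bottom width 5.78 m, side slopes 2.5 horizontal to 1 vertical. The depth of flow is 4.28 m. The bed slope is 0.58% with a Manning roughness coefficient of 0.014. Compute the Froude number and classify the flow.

supercritical

With bottom width b = 5.78 m and side slope z = 2.5: A = (b + zy)y = (5.78 + 2.5×4.28)×4.28 = 70.53 m²; P = b + 2y√(1+z²) = 5.78 + 2×4.28×2.693 = 28.83 m.
Hydraulic radius R = A/P = 70.53/28.83 = 2.447 m.
V = (1/n) R^(2/3) √S = (1/0.014) × 2.447^(2/3) × √0.0058 = 9.877 m/s. Hydraulic depth D_h = A/T = 70.53/27.18 = 2.595 m.
Froude number Fr = V/√(g·D_h) = 9.877/√(9.81×2.595) = 1.96, which is greater than 1, so the flow is supercritical.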